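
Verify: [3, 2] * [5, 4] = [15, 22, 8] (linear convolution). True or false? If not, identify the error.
Recompute linear convolution of [3, 2] and [5, 4]: y[0] = 3×5 = 15; y[1] = 3×4 + 2×5 = 22; y[2] = 2×4 = 8 → [15, 22, 8]. Given [15, 22, 8] matches, so answer: Yes

Yes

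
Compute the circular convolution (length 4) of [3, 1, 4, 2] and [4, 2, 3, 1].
Use y[k] = Σ_j u[j]·v[(k-j) mod 4]. y[0] = 3×4 + 1×1 + 4×3 + 2×2 = 29; y[1] = 3×2 + 1×4 + 4×1 + 2×3 = 20; y[2] = 3×3 + 1×2 + 4×4 + 2×1 = 29; y[3] = 3×1 + 1×3 + 4×2 + 2×4 = 22. Result: [29, 20, 29, 22]

[29, 20, 29, 22]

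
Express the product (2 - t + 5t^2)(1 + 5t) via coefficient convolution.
Ascending coefficients: a = [2, -1, 5], b = [1, 5]. c[0] = 2×1 = 2; c[1] = 2×5 + -1×1 = 9; c[2] = -1×5 + 5×1 = 0; c[3] = 5×5 = 25. Result coefficients: [2, 9, 0, 25] → 2 + 9t + 25t^3

2 + 9t + 25t^3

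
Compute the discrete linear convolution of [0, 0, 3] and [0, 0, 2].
y[0] = 0×0 = 0; y[1] = 0×0 + 0×0 = 0; y[2] = 0×2 + 0×0 + 3×0 = 0; y[3] = 0×2 + 3×0 = 0; y[4] = 3×2 = 6

[0, 0, 0, 0, 6]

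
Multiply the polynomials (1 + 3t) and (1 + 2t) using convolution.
Ascending coefficients: a = [1, 3], b = [1, 2]. c[0] = 1×1 = 1; c[1] = 1×2 + 3×1 = 5; c[2] = 3×2 = 6. Result coefficients: [1, 5, 6] → 1 + 5t + 6t^2

1 + 5t + 6t^2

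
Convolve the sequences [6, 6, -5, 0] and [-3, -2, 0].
y[0] = 6×-3 = -18; y[1] = 6×-2 + 6×-3 = -30; y[2] = 6×0 + 6×-2 + -5×-3 = 3; y[3] = 6×0 + -5×-2 + 0×-3 = 10; y[4] = -5×0 + 0×-2 = 0; y[5] = 0×0 = 0

[-18, -30, 3, 10, 0, 0]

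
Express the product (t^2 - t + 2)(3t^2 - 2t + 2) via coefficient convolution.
Ascending coefficients: a = [2, -1, 1], b = [2, -2, 3]. c[0] = 2×2 = 4; c[1] = 2×-2 + -1×2 = -6; c[2] = 2×3 + -1×-2 + 1×2 = 10; c[3] = -1×3 + 1×-2 = -5; c[4] = 1×3 = 3. Result coefficients: [4, -6, 10, -5, 3] → 3t^4 - 5t^3 + 10t^2 - 6t + 4

3t^4 - 5t^3 + 10t^2 - 6t + 4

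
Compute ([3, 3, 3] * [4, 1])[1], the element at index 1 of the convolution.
Use y[k] = Σ_i a[i]·b[k-i] at k=1. y[1] = 3×1 + 3×4 = 15

15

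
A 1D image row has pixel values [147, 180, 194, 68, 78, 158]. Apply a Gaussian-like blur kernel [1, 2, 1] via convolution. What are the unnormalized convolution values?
Convolve image row [147, 180, 194, 68, 78, 158] with kernel [1, 2, 1]: y[0] = 147×1 = 147; y[1] = 147×2 + 180×1 = 474; y[2] = 147×1 + 180×2 + 194×1 = 701; y[3] = 180×1 + 194×2 + 68×1 = 636; y[4] = 194×1 + 68×2 + 78×1 = 408; y[5] = 68×1 + 78×2 + 158×1 = 382; y[6] = 78×1 + 158×2 = 394; y[7] = 158×1 = 158 → [147, 474, 701, 636, 408, 382, 394, 158]. Normalization factor = sum(kernel) = 4.

[147, 474, 701, 636, 408, 382, 394, 158]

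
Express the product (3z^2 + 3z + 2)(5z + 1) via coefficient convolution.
Ascending coefficients: a = [2, 3, 3], b = [1, 5]. c[0] = 2×1 = 2; c[1] = 2×5 + 3×1 = 13; c[2] = 3×5 + 3×1 = 18; c[3] = 3×5 = 15. Result coefficients: [2, 13, 18, 15] → 15z^3 + 18z^2 + 13z + 2

15z^3 + 18z^2 + 13z + 2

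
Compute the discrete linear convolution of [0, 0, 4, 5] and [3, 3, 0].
y[0] = 0×3 = 0; y[1] = 0×3 + 0×3 = 0; y[2] = 0×0 + 0×3 + 4×3 = 12; y[3] = 0×0 + 4×3 + 5×3 = 27; y[4] = 4×0 + 5×3 = 15; y[5] = 5×0 = 0

[0, 0, 12, 27, 15, 0]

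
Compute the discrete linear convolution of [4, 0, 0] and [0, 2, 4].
y[0] = 4×0 = 0; y[1] = 4×2 + 0×0 = 8; y[2] = 4×4 + 0×2 + 0×0 = 16; y[3] = 0×4 + 0×2 = 0; y[4] = 0×4 = 0

[0, 8, 16, 0, 0]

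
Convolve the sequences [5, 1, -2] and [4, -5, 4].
y[0] = 5×4 = 20; y[1] = 5×-5 + 1×4 = -21; y[2] = 5×4 + 1×-5 + -2×4 = 7; y[3] = 1×4 + -2×-5 = 14; y[4] = -2×4 = -8

[20, -21, 7, 14, -8]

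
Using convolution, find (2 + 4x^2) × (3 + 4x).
Ascending coefficients: a = [2, 0, 4], b = [3, 4]. c[0] = 2×3 = 6; c[1] = 2×4 + 0×3 = 8; c[2] = 0×4 + 4×3 = 12; c[3] = 4×4 = 16. Result coefficients: [6, 8, 12, 16] → 6 + 8x + 12x^2 + 16x^3

6 + 8x + 12x^2 + 16x^3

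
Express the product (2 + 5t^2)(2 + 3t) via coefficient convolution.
Ascending coefficients: a = [2, 0, 5], b = [2, 3]. c[0] = 2×2 = 4; c[1] = 2×3 + 0×2 = 6; c[2] = 0×3 + 5×2 = 10; c[3] = 5×3 = 15. Result coefficients: [4, 6, 10, 15] → 4 + 6t + 10t^2 + 15t^3

4 + 6t + 10t^2 + 15t^3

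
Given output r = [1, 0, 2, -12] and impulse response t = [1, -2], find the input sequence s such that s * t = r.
Deconvolve r=[1, 0, 2, -12] by t=[1, -2]. Since t[0]=1, solve forward: s[0] = r[0] / 1 = 1; s[1] = (r[1] - 1×-2) / 1 = 2; s[2] = (r[2] - 2×-2) / 1 = 6. So s = [1, 2, 6]. Check by forward convolution: r[0] = 1×1 = 1; r[1] = 1×-2 + 2×1 = 0; r[2] = 2×-2 + 6×1 = 2; r[3] = 6×-2 = -12

[1, 2, 6]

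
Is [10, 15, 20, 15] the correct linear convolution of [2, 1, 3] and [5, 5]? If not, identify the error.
Recompute linear convolution of [2, 1, 3] and [5, 5]: y[0] = 2×5 = 10; y[1] = 2×5 + 1×5 = 15; y[2] = 1×5 + 3×5 = 20; y[3] = 3×5 = 15 → [10, 15, 20, 15]. Given [10, 15, 20, 15] matches, so answer: Yes

Yes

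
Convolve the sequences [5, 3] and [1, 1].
y[0] = 5×1 = 5; y[1] = 5×1 + 3×1 = 8; y[2] = 3×1 = 3

[5, 8, 3]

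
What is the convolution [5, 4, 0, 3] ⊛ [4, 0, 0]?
y[0] = 5×4 = 20; y[1] = 5×0 + 4×4 = 16; y[2] = 5×0 + 4×0 + 0×4 = 0; y[3] = 4×0 + 0×0 + 3×4 = 12; y[4] = 0×0 + 3×0 = 0; y[5] = 3×0 = 0

[20, 16, 0, 12, 0, 0]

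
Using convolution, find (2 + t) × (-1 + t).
Ascending coefficients: a = [2, 1], b = [-1, 1]. c[0] = 2×-1 = -2; c[1] = 2×1 + 1×-1 = 1; c[2] = 1×1 = 1. Result coefficients: [-2, 1, 1] → -2 + t + t^2

-2 + t + t^2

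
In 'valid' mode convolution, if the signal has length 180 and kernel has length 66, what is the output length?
'Valid' mode counts only positions where the kernel fully overlaps the signal: m - n + 1 = 180 - 66 + 1 = 115

115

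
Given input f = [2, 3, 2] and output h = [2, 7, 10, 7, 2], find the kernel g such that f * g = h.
Output length 5 = len(f) + len(g) - 1 ⇒ len(g) = 3. Solve g forward using g[k] = (h[k] - Σ_{i≥1} f[i]·g[k-i]) / f[0]: g[0] = h[0] / f[0] = 2 / 2 = 1; g[1] = (h[1] - 3×1) / f[0] = (7 - 3×1) / 2 = 2; g[2] = (h[2] - 3×2 - 2×1) / f[0] = (10 - 3×2 - 2×1) / 2 = 1. So g = [1, 2, 1]. Forward-check [2, 3, 2] * [1, 2, 1]: h[0] = 2×1 = 2; h[1] = 2×2 + 3×1 = 7; h[2] = 2×1 + 3×2 + 2×1 = 10; h[3] = 3×1 + 2×2 = 7; h[4] = 2×1 = 2 → [2, 7, 10, 7, 2] ✓

[1, 2, 1]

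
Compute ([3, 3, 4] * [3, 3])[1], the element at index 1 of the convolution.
Use y[k] = Σ_i a[i]·b[k-i] at k=1. y[1] = 3×3 + 3×3 = 18

18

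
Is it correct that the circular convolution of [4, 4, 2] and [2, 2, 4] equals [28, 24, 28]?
Recompute circular convolution of [4, 4, 2] and [2, 2, 4]: y[0] = 4×2 + 4×4 + 2×2 = 28; y[1] = 4×2 + 4×2 + 2×4 = 24; y[2] = 4×4 + 4×2 + 2×2 = 28 → [28, 24, 28]. Given [28, 24, 28] matches, so answer: Yes

Yes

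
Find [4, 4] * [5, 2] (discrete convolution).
y[0] = 4×5 = 20; y[1] = 4×2 + 4×5 = 28; y[2] = 4×2 = 8

[20, 28, 8]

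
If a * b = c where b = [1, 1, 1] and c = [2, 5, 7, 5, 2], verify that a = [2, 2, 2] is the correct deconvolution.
Forward-compute [2, 2, 2] * [1, 1, 1]: c[0] = 2×1 = 2; c[1] = 2×1 + 2×1 = 4; c[2] = 2×1 + 2×1 + 2×1 = 6; c[3] = 2×1 + 2×1 = 4; c[4] = 2×1 = 2 → [2, 4, 6, 4, 2]. Does not match given c = [2, 5, 7, 5, 2].

Not verified. [2, 2, 2] * [1, 1, 1] = [2, 4, 6, 4, 2], which differs from [2, 5, 7, 5, 2] at index 1.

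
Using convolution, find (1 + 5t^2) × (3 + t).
Ascending coefficients: a = [1, 0, 5], b = [3, 1]. c[0] = 1×3 = 3; c[1] = 1×1 + 0×3 = 1; c[2] = 0×1 + 5×3 = 15; c[3] = 5×1 = 5. Result coefficients: [3, 1, 15, 5] → 3 + t + 15t^2 + 5t^3

3 + t + 15t^2 + 5t^3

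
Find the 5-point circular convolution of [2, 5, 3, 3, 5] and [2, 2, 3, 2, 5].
Use y[k] = Σ_j x[j]·h[(k-j) mod 5]. y[0] = 2×2 + 5×5 + 3×2 + 3×3 + 5×2 = 54; y[1] = 2×2 + 5×2 + 3×5 + 3×2 + 5×3 = 50; y[2] = 2×3 + 5×2 + 3×2 + 3×5 + 5×2 = 47; y[3] = 2×2 + 5×3 + 3×2 + 3×2 + 5×5 = 56; y[4] = 2×5 + 5×2 + 3×3 + 3×2 + 5×2 = 45. Result: [54, 50, 47, 56, 45]

[54, 50, 47, 56, 45]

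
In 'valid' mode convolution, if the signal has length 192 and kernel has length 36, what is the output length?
'Valid' mode counts only positions where the kernel fully overlaps the signal: m - n + 1 = 192 - 36 + 1 = 157

157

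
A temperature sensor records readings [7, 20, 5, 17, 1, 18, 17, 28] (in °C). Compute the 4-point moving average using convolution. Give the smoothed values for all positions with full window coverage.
4-point moving average kernel = [1, 1, 1, 1]. Apply in 'valid' mode (full window coverage): avg[0] = (7 + 20 + 5 + 17) / 4 = 12.25; avg[1] = (20 + 5 + 17 + 1) / 4 = 10.75; avg[2] = (5 + 17 + 1 + 18) / 4 = 10.25; avg[3] = (17 + 1 + 18 + 17) / 4 = 13.25; avg[4] = (1 + 18 + 17 + 28) / 4 = 16.0. Smoothed values: [12.25, 10.75, 10.25, 13.25, 16.0]

[12.25, 10.75, 10.25, 13.25, 16.0]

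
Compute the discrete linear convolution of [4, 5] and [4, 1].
y[0] = 4×4 = 16; y[1] = 4×1 + 5×4 = 24; y[2] = 5×1 = 5

[16, 24, 5]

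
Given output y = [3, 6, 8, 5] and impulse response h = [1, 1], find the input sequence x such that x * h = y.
Deconvolve y=[3, 6, 8, 5] by h=[1, 1]. Since h[0]=1, solve forward: x[0] = y[0] / 1 = 3; x[1] = (y[1] - 3×1) / 1 = 3; x[2] = (y[2] - 3×1) / 1 = 5. So x = [3, 3, 5]. Check by forward convolution: y[0] = 3×1 = 3; y[1] = 3×1 + 3×1 = 6; y[2] = 3×1 + 5×1 = 8; y[3] = 5×1 = 5

[3, 3, 5]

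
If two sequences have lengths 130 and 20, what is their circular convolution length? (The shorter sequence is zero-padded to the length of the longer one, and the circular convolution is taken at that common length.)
Circular convolution (zero-padding the shorter input) has length max(m, n) = max(130, 20) = 130

130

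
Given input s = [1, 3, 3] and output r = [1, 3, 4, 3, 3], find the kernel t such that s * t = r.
Output length 5 = len(s) + len(t) - 1 ⇒ len(t) = 3. Solve t forward using t[k] = (r[k] - Σ_{i≥1} s[i]·t[k-i]) / s[0]: t[0] = r[0] / s[0] = 1 / 1 = 1; t[1] = (r[1] - 3×1) / s[0] = (3 - 3×1) / 1 = 0; t[2] = (r[2] - 3×0 - 3×1) / s[0] = (4 - 3×0 - 3×1) / 1 = 1. So t = [1, 0, 1]. Forward-check [1, 3, 3] * [1, 0, 1]: r[0] = 1×1 = 1; r[1] = 1×0 + 3×1 = 3; r[2] = 1×1 + 3×0 + 3×1 = 4; r[3] = 3×1 + 3×0 = 3; r[4] = 3×1 = 3 → [1, 3, 4, 3, 3] ✓

[1, 0, 1]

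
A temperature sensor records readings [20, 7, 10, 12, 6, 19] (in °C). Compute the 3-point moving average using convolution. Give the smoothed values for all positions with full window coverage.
3-point moving average kernel = [1, 1, 1]. Apply in 'valid' mode (full window coverage): avg[0] = (20 + 7 + 10) / 3 = 12.33; avg[1] = (7 + 10 + 12) / 3 = 9.67; avg[2] = (10 + 12 + 6) / 3 = 9.33; avg[3] = (12 + 6 + 19) / 3 = 12.33. Smoothed values: [12.33, 9.67, 9.33, 12.33]

[12.33, 9.67, 9.33, 12.33]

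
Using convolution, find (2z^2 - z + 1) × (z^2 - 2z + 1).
Ascending coefficients: a = [1, -1, 2], b = [1, -2, 1]. c[0] = 1×1 = 1; c[1] = 1×-2 + -1×1 = -3; c[2] = 1×1 + -1×-2 + 2×1 = 5; c[3] = -1×1 + 2×-2 = -5; c[4] = 2×1 = 2. Result coefficients: [1, -3, 5, -5, 2] → 2z^4 - 5z^3 + 5z^2 - 3z + 1

2z^4 - 5z^3 + 5z^2 - 3z + 1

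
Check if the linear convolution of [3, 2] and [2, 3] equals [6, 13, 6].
Recompute linear convolution of [3, 2] and [2, 3]: y[0] = 3×2 = 6; y[1] = 3×3 + 2×2 = 13; y[2] = 2×3 = 6 → [6, 13, 6]. Given [6, 13, 6] matches, so answer: Yes

Yes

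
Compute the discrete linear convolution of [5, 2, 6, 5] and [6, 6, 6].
y[0] = 5×6 = 30; y[1] = 5×6 + 2×6 = 42; y[2] = 5×6 + 2×6 + 6×6 = 78; y[3] = 2×6 + 6×6 + 5×6 = 78; y[4] = 6×6 + 5×6 = 66; y[5] = 5×6 = 30

[30, 42, 78, 78, 66, 30]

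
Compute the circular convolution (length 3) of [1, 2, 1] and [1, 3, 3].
Use y[k] = Σ_j x[j]·h[(k-j) mod 3]. y[0] = 1×1 + 2×3 + 1×3 = 10; y[1] = 1×3 + 2×1 + 1×3 = 8; y[2] = 1×3 + 2×3 + 1×1 = 10. Result: [10, 8, 10]

[10, 8, 10]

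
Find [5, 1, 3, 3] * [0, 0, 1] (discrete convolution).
y[0] = 5×0 = 0; y[1] = 5×0 + 1×0 = 0; y[2] = 5×1 + 1×0 + 3×0 = 5; y[3] = 1×1 + 3×0 + 3×0 = 1; y[4] = 3×1 + 3×0 = 3; y[5] = 3×1 = 3

[0, 0, 5, 1, 3, 3]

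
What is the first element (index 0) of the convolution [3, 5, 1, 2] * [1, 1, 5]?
Use y[k] = Σ_i a[i]·b[k-i] at k=0. y[0] = 3×1 = 3

3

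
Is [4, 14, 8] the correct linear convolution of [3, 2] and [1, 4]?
Recompute linear convolution of [3, 2] and [1, 4]: y[0] = 3×1 = 3; y[1] = 3×4 + 2×1 = 14; y[2] = 2×4 = 8 → [3, 14, 8]. Compare to given [4, 14, 8]: they differ at index 0: given 4, correct 3, so answer: No

No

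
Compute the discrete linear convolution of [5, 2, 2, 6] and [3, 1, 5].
y[0] = 5×3 = 15; y[1] = 5×1 + 2×3 = 11; y[2] = 5×5 + 2×1 + 2×3 = 33; y[3] = 2×5 + 2×1 + 6×3 = 30; y[4] = 2×5 + 6×1 = 16; y[5] = 6×5 = 30

[15, 11, 33, 30, 16, 30]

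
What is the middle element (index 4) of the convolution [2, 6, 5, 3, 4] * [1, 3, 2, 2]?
Use y[k] = Σ_i a[i]·b[k-i] at k=4. y[4] = 6×2 + 5×2 + 3×3 + 4×1 = 35

35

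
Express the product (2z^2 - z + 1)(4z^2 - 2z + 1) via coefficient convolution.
Ascending coefficients: a = [1, -1, 2], b = [1, -2, 4]. c[0] = 1×1 = 1; c[1] = 1×-2 + -1×1 = -3; c[2] = 1×4 + -1×-2 + 2×1 = 8; c[3] = -1×4 + 2×-2 = -8; c[4] = 2×4 = 8. Result coefficients: [1, -3, 8, -8, 8] → 8z^4 - 8z^3 + 8z^2 - 3z + 1

8z^4 - 8z^3 + 8z^2 - 3z + 1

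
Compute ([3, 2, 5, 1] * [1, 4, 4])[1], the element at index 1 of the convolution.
Use y[k] = Σ_i a[i]·b[k-i] at k=1. y[1] = 3×4 + 2×1 = 14

14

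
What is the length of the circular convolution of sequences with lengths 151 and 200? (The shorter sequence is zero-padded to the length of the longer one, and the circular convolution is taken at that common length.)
Circular convolution (zero-padding the shorter input) has length max(m, n) = max(151, 200) = 200

200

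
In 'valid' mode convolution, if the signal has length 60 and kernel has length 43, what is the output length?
'Valid' mode counts only positions where the kernel fully overlaps the signal: m - n + 1 = 60 - 43 + 1 = 18

18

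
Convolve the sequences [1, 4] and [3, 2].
y[0] = 1×3 = 3; y[1] = 1×2 + 4×3 = 14; y[2] = 4×2 = 8

[3, 14, 8]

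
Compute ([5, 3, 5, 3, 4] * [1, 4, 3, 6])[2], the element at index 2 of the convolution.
Use y[k] = Σ_i a[i]·b[k-i] at k=2. y[2] = 5×3 + 3×4 + 5×1 = 32

32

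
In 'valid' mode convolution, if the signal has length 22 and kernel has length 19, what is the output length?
'Valid' mode counts only positions where the kernel fully overlaps the signal: m - n + 1 = 22 - 19 + 1 = 4

4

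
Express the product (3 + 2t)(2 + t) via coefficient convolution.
Ascending coefficients: a = [3, 2], b = [2, 1]. c[0] = 3×2 = 6; c[1] = 3×1 + 2×2 = 7; c[2] = 2×1 = 2. Result coefficients: [6, 7, 2] → 6 + 7t + 2t^2

6 + 7t + 2t^2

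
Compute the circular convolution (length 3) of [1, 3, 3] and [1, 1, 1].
Use y[k] = Σ_j u[j]·v[(k-j) mod 3]. y[0] = 1×1 + 3×1 + 3×1 = 7; y[1] = 1×1 + 3×1 + 3×1 = 7; y[2] = 1×1 + 3×1 + 3×1 = 7. Result: [7, 7, 7]

[7, 7, 7]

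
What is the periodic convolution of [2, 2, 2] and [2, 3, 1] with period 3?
Use y[k] = Σ_j a[j]·b[(k-j) mod 3]. y[0] = 2×2 + 2×1 + 2×3 = 12; y[1] = 2×3 + 2×2 + 2×1 = 12; y[2] = 2×1 + 2×3 + 2×2 = 12. Result: [12, 12, 12]

[12, 12, 12]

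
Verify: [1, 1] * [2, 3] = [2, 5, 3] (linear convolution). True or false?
Recompute linear convolution of [1, 1] and [2, 3]: y[0] = 1×2 = 2; y[1] = 1×3 + 1×2 = 5; y[2] = 1×3 = 3 → [2, 5, 3]. Given [2, 5, 3] matches, so answer: Yes

Yes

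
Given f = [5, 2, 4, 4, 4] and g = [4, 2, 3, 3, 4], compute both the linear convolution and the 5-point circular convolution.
Linear: y_lin[0] = 5×4 = 20; y_lin[1] = 5×2 + 2×4 = 18; y_lin[2] = 5×3 + 2×2 + 4×4 = 35; y_lin[3] = 5×3 + 2×3 + 4×2 + 4×4 = 45; y_lin[4] = 5×4 + 2×3 + 4×3 + 4×2 + 4×4 = 62; y_lin[5] = 2×4 + 4×3 + 4×3 + 4×2 = 40; y_lin[6] = 4×4 + 4×3 + 4×3 = 40; y_lin[7] = 4×4 + 4×3 = 28; y_lin[8] = 4×4 = 16 → [20, 18, 35, 45, 62, 40, 40, 28, 16]. Circular (length 5): y[0] = 5×4 + 2×4 + 4×3 + 4×3 + 4×2 = 60; y[1] = 5×2 + 2×4 + 4×4 + 4×3 + 4×3 = 58; y[2] = 5×3 + 2×2 + 4×4 + 4×4 + 4×3 = 63; y[3] = 5×3 + 2×3 + 4×2 + 4×4 + 4×4 = 61; y[4] = 5×4 + 2×3 + 4×3 + 4×2 + 4×4 = 62 → [60, 58, 63, 61, 62]

Linear: [20, 18, 35, 45, 62, 40, 40, 28, 16], Circular: [60, 58, 63, 61, 62]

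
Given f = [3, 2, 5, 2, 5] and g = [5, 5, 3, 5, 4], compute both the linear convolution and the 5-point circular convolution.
Linear: y_lin[0] = 3×5 = 15; y_lin[1] = 3×5 + 2×5 = 25; y_lin[2] = 3×3 + 2×5 + 5×5 = 44; y_lin[3] = 3×5 + 2×3 + 5×5 + 2×5 = 56; y_lin[4] = 3×4 + 2×5 + 5×3 + 2×5 + 5×5 = 72; y_lin[5] = 2×4 + 5×5 + 2×3 + 5×5 = 64; y_lin[6] = 5×4 + 2×5 + 5×3 = 45; y_lin[7] = 2×4 + 5×5 = 33; y_lin[8] = 5×4 = 20 → [15, 25, 44, 56, 72, 64, 45, 33, 20]. Circular (length 5): y[0] = 3×5 + 2×4 + 5×5 + 2×3 + 5×5 = 79; y[1] = 3×5 + 2×5 + 5×4 + 2×5 + 5×3 = 70; y[2] = 3×3 + 2×5 + 5×5 + 2×4 + 5×5 = 77; y[3] = 3×5 + 2×3 + 5×5 + 2×5 + 5×4 = 76; y[4] = 3×4 + 2×5 + 5×3 + 2×5 + 5×5 = 72 → [79, 70, 77, 76, 72]

Linear: [15, 25, 44, 56, 72, 64, 45, 33, 20], Circular: [79, 70, 77, 76, 72]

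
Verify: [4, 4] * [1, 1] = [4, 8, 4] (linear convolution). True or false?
Recompute linear convolution of [4, 4] and [1, 1]: y[0] = 4×1 = 4; y[1] = 4×1 + 4×1 = 8; y[2] = 4×1 = 4 → [4, 8, 4]. Given [4, 8, 4] matches, so answer: Yes

Yes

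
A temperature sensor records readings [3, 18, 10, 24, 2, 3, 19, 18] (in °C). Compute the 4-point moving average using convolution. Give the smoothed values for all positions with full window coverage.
4-point moving average kernel = [1, 1, 1, 1]. Apply in 'valid' mode (full window coverage): avg[0] = (3 + 18 + 10 + 24) / 4 = 13.75; avg[1] = (18 + 10 + 24 + 2) / 4 = 13.5; avg[2] = (10 + 24 + 2 + 3) / 4 = 9.75; avg[3] = (24 + 2 + 3 + 19) / 4 = 12.0; avg[4] = (2 + 3 + 19 + 18) / 4 = 10.5. Smoothed values: [13.75, 13.5, 9.75, 12.0, 10.5]

[13.75, 13.5, 9.75, 12.0, 10.5]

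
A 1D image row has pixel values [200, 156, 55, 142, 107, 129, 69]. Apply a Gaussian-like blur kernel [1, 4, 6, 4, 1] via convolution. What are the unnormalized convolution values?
Convolve image row [200, 156, 55, 142, 107, 129, 69] with kernel [1, 4, 6, 4, 1]: y[0] = 200×1 = 200; y[1] = 200×4 + 156×1 = 956; y[2] = 200×6 + 156×4 + 55×1 = 1879; y[3] = 200×4 + 156×6 + 55×4 + 142×1 = 2098; y[4] = 200×1 + 156×4 + 55×6 + 142×4 + 107×1 = 1829; y[5] = 156×1 + 55×4 + 142×6 + 107×4 + 129×1 = 1785; y[6] = 55×1 + 142×4 + 107×6 + 129×4 + 69×1 = 1850; y[7] = 142×1 + 107×4 + 129×6 + 69×4 = 1620; y[8] = 107×1 + 129×4 + 69×6 = 1037; y[9] = 129×1 + 69×4 = 405; y[10] = 69×1 = 69 → [200, 956, 1879, 2098, 1829, 1785, 1850, 1620, 1037, 405, 69]. Normalization factor = sum(kernel) = 16.

[200, 956, 1879, 2098, 1829, 1785, 1850, 1620, 1037, 405, 69]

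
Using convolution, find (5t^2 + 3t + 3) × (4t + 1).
Ascending coefficients: a = [3, 3, 5], b = [1, 4]. c[0] = 3×1 = 3; c[1] = 3×4 + 3×1 = 15; c[2] = 3×4 + 5×1 = 17; c[3] = 5×4 = 20. Result coefficients: [3, 15, 17, 20] → 20t^3 + 17t^2 + 15t + 3

20t^3 + 17t^2 + 15t + 3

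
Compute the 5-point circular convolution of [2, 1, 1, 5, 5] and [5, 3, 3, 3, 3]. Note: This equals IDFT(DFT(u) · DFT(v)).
Either evaluate y[k] = Σ_j u[j]·v[(k-j) mod 5] directly, or use IDFT(DFT(u) · DFT(v)). y[0] = 2×5 + 1×3 + 1×3 + 5×3 + 5×3 = 46; y[1] = 2×3 + 1×5 + 1×3 + 5×3 + 5×3 = 44; y[2] = 2×3 + 1×3 + 1×5 + 5×3 + 5×3 = 44; y[3] = 2×3 + 1×3 + 1×3 + 5×5 + 5×3 = 52; y[4] = 2×3 + 1×3 + 1×3 + 5×3 + 5×5 = 52. Result: [46, 44, 44, 52, 52]

[46, 44, 44, 52, 52]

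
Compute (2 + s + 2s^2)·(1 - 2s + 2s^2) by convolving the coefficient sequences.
Ascending coefficients: a = [2, 1, 2], b = [1, -2, 2]. c[0] = 2×1 = 2; c[1] = 2×-2 + 1×1 = -3; c[2] = 2×2 + 1×-2 + 2×1 = 4; c[3] = 1×2 + 2×-2 = -2; c[4] = 2×2 = 4. Result coefficients: [2, -3, 4, -2, 4] → 2 - 3s + 4s^2 - 2s^3 + 4s^4

2 - 3s + 4s^2 - 2s^3 + 4s^4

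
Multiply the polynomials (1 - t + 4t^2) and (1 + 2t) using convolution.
Ascending coefficients: a = [1, -1, 4], b = [1, 2]. c[0] = 1×1 = 1; c[1] = 1×2 + -1×1 = 1; c[2] = -1×2 + 4×1 = 2; c[3] = 4×2 = 8. Result coefficients: [1, 1, 2, 8] → 1 + t + 2t^2 + 8t^3

1 + t + 2t^2 + 8t^3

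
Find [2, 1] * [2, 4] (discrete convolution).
y[0] = 2×2 = 4; y[1] = 2×4 + 1×2 = 10; y[2] = 1×4 = 4

[4, 10, 4]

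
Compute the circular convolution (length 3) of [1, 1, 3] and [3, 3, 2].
Use y[k] = Σ_j u[j]·v[(k-j) mod 3]. y[0] = 1×3 + 1×2 + 3×3 = 14; y[1] = 1×3 + 1×3 + 3×2 = 12; y[2] = 1×2 + 1×3 + 3×3 = 14. Result: [14, 12, 14]

[14, 12, 14]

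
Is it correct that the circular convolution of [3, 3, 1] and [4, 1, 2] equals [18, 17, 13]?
Recompute circular convolution of [3, 3, 1] and [4, 1, 2]: y[0] = 3×4 + 3×2 + 1×1 = 19; y[1] = 3×1 + 3×4 + 1×2 = 17; y[2] = 3×2 + 3×1 + 1×4 = 13 → [19, 17, 13]. Compare to given [18, 17, 13]: they differ at index 0: given 18, correct 19, so answer: No

No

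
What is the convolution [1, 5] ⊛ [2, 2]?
y[0] = 1×2 = 2; y[1] = 1×2 + 5×2 = 12; y[2] = 5×2 = 10

[2, 12, 10]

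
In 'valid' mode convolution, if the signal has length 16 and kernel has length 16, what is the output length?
'Valid' mode counts only positions where the kernel fully overlaps the signal: m - n + 1 = 16 - 16 + 1 = 1

1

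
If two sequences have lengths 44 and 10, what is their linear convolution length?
Linear/full convolution length: m + n - 1 = 44 + 10 - 1 = 53

53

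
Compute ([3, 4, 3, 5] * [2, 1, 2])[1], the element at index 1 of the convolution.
Use y[k] = Σ_i a[i]·b[k-i] at k=1. y[1] = 3×1 + 4×2 = 11

11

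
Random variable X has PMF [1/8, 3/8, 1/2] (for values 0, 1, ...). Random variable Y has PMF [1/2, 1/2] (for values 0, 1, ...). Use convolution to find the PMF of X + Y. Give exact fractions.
P(X+Y=k) = Σ_i P(X=i)·P(Y=k-i) — a convolution of [1/8, 3/8, 1/2] and [1/2, 1/2]. P(X+Y=0) = (1/8)×(1/2) = 1/16; P(X+Y=1) = (1/8)×(1/2) + (3/8)×(1/2) = 1/16 + 3/16 = 1/4; P(X+Y=2) = (3/8)×(1/2) + (1/2)×(1/2) = 3/16 + 1/4 = 7/16; P(X+Y=3) = (1/2)×(1/2) = 1/4. PMF: [1/16, 1/4, 7/16, 1/4] (sums to 1 ✓)

[1/16, 1/4, 7/16, 1/4]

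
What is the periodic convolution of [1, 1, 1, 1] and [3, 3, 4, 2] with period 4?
Use y[k] = Σ_j u[j]·v[(k-j) mod 4]. y[0] = 1×3 + 1×2 + 1×4 + 1×3 = 12; y[1] = 1×3 + 1×3 + 1×2 + 1×4 = 12; y[2] = 1×4 + 1×3 + 1×3 + 1×2 = 12; y[3] = 1×2 + 1×4 + 1×3 + 1×3 = 12. Result: [12, 12, 12, 12]

[12, 12, 12, 12]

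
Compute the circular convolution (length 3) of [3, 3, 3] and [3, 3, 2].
Use y[k] = Σ_j x[j]·h[(k-j) mod 3]. y[0] = 3×3 + 3×2 + 3×3 = 24; y[1] = 3×3 + 3×3 + 3×2 = 24; y[2] = 3×2 + 3×3 + 3×3 = 24. Result: [24, 24, 24]

[24, 24, 24]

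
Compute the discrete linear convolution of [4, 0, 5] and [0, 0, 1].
y[0] = 4×0 = 0; y[1] = 4×0 + 0×0 = 0; y[2] = 4×1 + 0×0 + 5×0 = 4; y[3] = 0×1 + 5×0 = 0; y[4] = 5×1 = 5

[0, 0, 4, 0, 5]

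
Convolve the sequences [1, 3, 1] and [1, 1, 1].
y[0] = 1×1 = 1; y[1] = 1×1 + 3×1 = 4; y[2] = 1×1 + 3×1 + 1×1 = 5; y[3] = 3×1 + 1×1 = 4; y[4] = 1×1 = 1

[1, 4, 5, 4, 1]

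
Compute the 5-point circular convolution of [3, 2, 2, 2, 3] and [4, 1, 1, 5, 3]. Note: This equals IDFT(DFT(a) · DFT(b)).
Either evaluate y[k] = Σ_j a[j]·b[(k-j) mod 5] directly, or use IDFT(DFT(a) · DFT(b)). y[0] = 3×4 + 2×3 + 2×5 + 2×1 + 3×1 = 33; y[1] = 3×1 + 2×4 + 2×3 + 2×5 + 3×1 = 30; y[2] = 3×1 + 2×1 + 2×4 + 2×3 + 3×5 = 34; y[3] = 3×5 + 2×1 + 2×1 + 2×4 + 3×3 = 36; y[4] = 3×3 + 2×5 + 2×1 + 2×1 + 3×4 = 35. Result: [33, 30, 34, 36, 35]

[33, 30, 34, 36, 35]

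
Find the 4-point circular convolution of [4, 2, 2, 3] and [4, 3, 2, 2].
Use y[k] = Σ_j f[j]·g[(k-j) mod 4]. y[0] = 4×4 + 2×2 + 2×2 + 3×3 = 33; y[1] = 4×3 + 2×4 + 2×2 + 3×2 = 30; y[2] = 4×2 + 2×3 + 2×4 + 3×2 = 28; y[3] = 4×2 + 2×2 + 2×3 + 3×4 = 30. Result: [33, 30, 28, 30]

[33, 30, 28, 30]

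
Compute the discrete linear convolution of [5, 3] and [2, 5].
y[0] = 5×2 = 10; y[1] = 5×5 + 3×2 = 31; y[2] = 3×5 = 15

[10, 31, 15]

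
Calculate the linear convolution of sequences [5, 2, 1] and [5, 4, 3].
y[0] = 5×5 = 25; y[1] = 5×4 + 2×5 = 30; y[2] = 5×3 + 2×4 + 1×5 = 28; y[3] = 2×3 + 1×4 = 10; y[4] = 1×3 = 3

[25, 30, 28, 10, 3]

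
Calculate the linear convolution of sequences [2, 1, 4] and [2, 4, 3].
y[0] = 2×2 = 4; y[1] = 2×4 + 1×2 = 10; y[2] = 2×3 + 1×4 + 4×2 = 18; y[3] = 1×3 + 4×4 = 19; y[4] = 4×3 = 12

[4, 10, 18, 19, 12]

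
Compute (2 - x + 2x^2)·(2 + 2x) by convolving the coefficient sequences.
Ascending coefficients: a = [2, -1, 2], b = [2, 2]. c[0] = 2×2 = 4; c[1] = 2×2 + -1×2 = 2; c[2] = -1×2 + 2×2 = 2; c[3] = 2×2 = 4. Result coefficients: [4, 2, 2, 4] → 4 + 2x + 2x^2 + 4x^3

4 + 2x + 2x^2 + 4x^3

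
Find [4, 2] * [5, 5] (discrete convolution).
y[0] = 4×5 = 20; y[1] = 4×5 + 2×5 = 30; y[2] = 2×5 = 10

[20, 30, 10]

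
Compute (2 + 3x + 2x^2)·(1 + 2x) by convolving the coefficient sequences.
Ascending coefficients: a = [2, 3, 2], b = [1, 2]. c[0] = 2×1 = 2; c[1] = 2×2 + 3×1 = 7; c[2] = 3×2 + 2×1 = 8; c[3] = 2×2 = 4. Result coefficients: [2, 7, 8, 4] → 2 + 7x + 8x^2 + 4x^3

2 + 7x + 8x^2 + 4x^3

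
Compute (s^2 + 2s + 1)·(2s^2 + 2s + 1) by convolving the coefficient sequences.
Ascending coefficients: a = [1, 2, 1], b = [1, 2, 2]. c[0] = 1×1 = 1; c[1] = 1×2 + 2×1 = 4; c[2] = 1×2 + 2×2 + 1×1 = 7; c[3] = 2×2 + 1×2 = 6; c[4] = 1×2 = 2. Result coefficients: [1, 4, 7, 6, 2] → 2s^4 + 6s^3 + 7s^2 + 4s + 1

2s^4 + 6s^3 + 7s^2 + 4s + 1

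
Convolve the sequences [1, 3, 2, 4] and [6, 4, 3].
y[0] = 1×6 = 6; y[1] = 1×4 + 3×6 = 22; y[2] = 1×3 + 3×4 + 2×6 = 27; y[3] = 3×3 + 2×4 + 4×6 = 41; y[4] = 2×3 + 4×4 = 22; y[5] = 4×3 = 12

[6, 22, 27, 41, 22, 12]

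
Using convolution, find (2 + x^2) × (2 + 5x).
Ascending coefficients: a = [2, 0, 1], b = [2, 5]. c[0] = 2×2 = 4; c[1] = 2×5 + 0×2 = 10; c[2] = 0×5 + 1×2 = 2; c[3] = 1×5 = 5. Result coefficients: [4, 10, 2, 5] → 4 + 10x + 2x^2 + 5x^3

4 + 10x + 2x^2 + 5x^3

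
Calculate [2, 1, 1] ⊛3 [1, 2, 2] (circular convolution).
Use y[k] = Σ_j u[j]·v[(k-j) mod 3]. y[0] = 2×1 + 1×2 + 1×2 = 6; y[1] = 2×2 + 1×1 + 1×2 = 7; y[2] = 2×2 + 1×2 + 1×1 = 7. Result: [6, 7, 7]

[6, 7, 7]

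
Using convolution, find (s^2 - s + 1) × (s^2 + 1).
Ascending coefficients: a = [1, -1, 1], b = [1, 0, 1]. c[0] = 1×1 = 1; c[1] = 1×0 + -1×1 = -1; c[2] = 1×1 + -1×0 + 1×1 = 2; c[3] = -1×1 + 1×0 = -1; c[4] = 1×1 = 1. Result coefficients: [1, -1, 2, -1, 1] → s^4 - s^3 + 2s^2 - s + 1

s^4 - s^3 + 2s^2 - s + 1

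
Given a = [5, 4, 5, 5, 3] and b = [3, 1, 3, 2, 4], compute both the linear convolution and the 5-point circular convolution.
Linear: y_lin[0] = 5×3 = 15; y_lin[1] = 5×1 + 4×3 = 17; y_lin[2] = 5×3 + 4×1 + 5×3 = 34; y_lin[3] = 5×2 + 4×3 + 5×1 + 5×3 = 42; y_lin[4] = 5×4 + 4×2 + 5×3 + 5×1 + 3×3 = 57; y_lin[5] = 4×4 + 5×2 + 5×3 + 3×1 = 44; y_lin[6] = 5×4 + 5×2 + 3×3 = 39; y_lin[7] = 5×4 + 3×2 = 26; y_lin[8] = 3×4 = 12 → [15, 17, 34, 42, 57, 44, 39, 26, 12]. Circular (length 5): y[0] = 5×3 + 4×4 + 5×2 + 5×3 + 3×1 = 59; y[1] = 5×1 + 4×3 + 5×4 + 5×2 + 3×3 = 56; y[2] = 5×3 + 4×1 + 5×3 + 5×4 + 3×2 = 60; y[3] = 5×2 + 4×3 + 5×1 + 5×3 + 3×4 = 54; y[4] = 5×4 + 4×2 + 5×3 + 5×1 + 3×3 = 57 → [59, 56, 60, 54, 57]

Linear: [15, 17, 34, 42, 57, 44, 39, 26, 12], Circular: [59, 56, 60, 54, 57]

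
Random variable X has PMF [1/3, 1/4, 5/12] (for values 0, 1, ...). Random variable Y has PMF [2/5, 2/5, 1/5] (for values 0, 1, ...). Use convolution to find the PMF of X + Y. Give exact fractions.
P(X+Y=k) = Σ_i P(X=i)·P(Y=k-i) — a convolution of [1/3, 1/4, 5/12] and [2/5, 2/5, 1/5]. P(X+Y=0) = (1/3)×(2/5) = 2/15; P(X+Y=1) = (1/3)×(2/5) + (1/4)×(2/5) = 2/15 + 1/10 = 7/30; P(X+Y=2) = (1/3)×(1/5) + (1/4)×(2/5) + (5/12)×(2/5) = 1/15 + 1/10 + 1/6 = 1/3; P(X+Y=3) = (1/4)×(1/5) + (5/12)×(2/5) = 1/20 + 1/6 = 13/60; P(X+Y=4) = (5/12)×(1/5) = 1/12. PMF: [2/15, 7/30, 1/3, 13/60, 1/12] (sums to 1 ✓)

[2/15, 7/30, 1/3, 13/60, 1/12]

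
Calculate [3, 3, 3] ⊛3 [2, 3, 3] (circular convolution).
Use y[k] = Σ_j f[j]·g[(k-j) mod 3]. y[0] = 3×2 + 3×3 + 3×3 = 24; y[1] = 3×3 + 3×2 + 3×3 = 24; y[2] = 3×3 + 3×3 + 3×2 = 24. Result: [24, 24, 24]

[24, 24, 24]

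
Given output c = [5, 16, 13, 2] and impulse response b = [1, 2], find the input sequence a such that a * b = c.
Deconvolve c=[5, 16, 13, 2] by b=[1, 2]. Since b[0]=1, solve forward: a[0] = c[0] / 1 = 5; a[1] = (c[1] - 5×2) / 1 = 6; a[2] = (c[2] - 6×2) / 1 = 1. So a = [5, 6, 1]. Check by forward convolution: c[0] = 5×1 = 5; c[1] = 5×2 + 6×1 = 16; c[2] = 6×2 + 1×1 = 13; c[3] = 1×2 = 2

[5, 6, 1]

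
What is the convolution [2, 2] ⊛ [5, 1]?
y[0] = 2×5 = 10; y[1] = 2×1 + 2×5 = 12; y[2] = 2×1 = 2

[10, 12, 2]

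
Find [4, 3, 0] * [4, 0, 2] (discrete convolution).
y[0] = 4×4 = 16; y[1] = 4×0 + 3×4 = 12; y[2] = 4×2 + 3×0 + 0×4 = 8; y[3] = 3×2 + 0×0 = 6; y[4] = 0×2 = 0

[16, 12, 8, 6, 0]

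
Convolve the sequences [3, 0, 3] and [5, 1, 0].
y[0] = 3×5 = 15; y[1] = 3×1 + 0×5 = 3; y[2] = 3×0 + 0×1 + 3×5 = 15; y[3] = 0×0 + 3×1 = 3; y[4] = 3×0 = 0

[15, 3, 15, 3, 0]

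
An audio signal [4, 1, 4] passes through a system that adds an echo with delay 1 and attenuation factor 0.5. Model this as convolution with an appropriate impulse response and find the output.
Direct-path + delayed-attenuated-path model → impulse response h = [1, 0.5] (1 at lag 0, 0.5 at lag 1). Output y[n] = x[n] + 0.5·x[n - 1] (with x[n] = 0 outside 0..2): y[0] = 4 + 0.5×0 = 4; y[1] = 1 + 0.5×4 = 3.0; y[2] = 4 + 0.5×1 = 4.5; y[3] = 0 + 0.5×4 = 2.0. So y = [4, 3.0, 4.5, 2.0]

[4, 3.0, 4.5, 2.0]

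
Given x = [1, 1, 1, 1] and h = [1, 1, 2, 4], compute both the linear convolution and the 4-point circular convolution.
Linear: y_lin[0] = 1×1 = 1; y_lin[1] = 1×1 + 1×1 = 2; y_lin[2] = 1×2 + 1×1 + 1×1 = 4; y_lin[3] = 1×4 + 1×2 + 1×1 + 1×1 = 8; y_lin[4] = 1×4 + 1×2 + 1×1 = 7; y_lin[5] = 1×4 + 1×2 = 6; y_lin[6] = 1×4 = 4 → [1, 2, 4, 8, 7, 6, 4]. Circular (length 4): y[0] = 1×1 + 1×4 + 1×2 + 1×1 = 8; y[1] = 1×1 + 1×1 + 1×4 + 1×2 = 8; y[2] = 1×2 + 1×1 + 1×1 + 1×4 = 8; y[3] = 1×4 + 1×2 + 1×1 + 1×1 = 8 → [8, 8, 8, 8]

Linear: [1, 2, 4, 8, 7, 6, 4], Circular: [8, 8, 8, 8]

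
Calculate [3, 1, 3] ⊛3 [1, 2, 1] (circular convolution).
Use y[k] = Σ_j x[j]·h[(k-j) mod 3]. y[0] = 3×1 + 1×1 + 3×2 = 10; y[1] = 3×2 + 1×1 + 3×1 = 10; y[2] = 3×1 + 1×2 + 3×1 = 8. Result: [10, 10, 8]

[10, 10, 8]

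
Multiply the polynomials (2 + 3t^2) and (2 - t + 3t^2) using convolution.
Ascending coefficients: a = [2, 0, 3], b = [2, -1, 3]. c[0] = 2×2 = 4; c[1] = 2×-1 + 0×2 = -2; c[2] = 2×3 + 0×-1 + 3×2 = 12; c[3] = 0×3 + 3×-1 = -3; c[4] = 3×3 = 9. Result coefficients: [4, -2, 12, -3, 9] → 4 - 2t + 12t^2 - 3t^3 + 9t^4

4 - 2t + 12t^2 - 3t^3 + 9t^4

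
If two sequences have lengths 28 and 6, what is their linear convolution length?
Linear/full convolution length: m + n - 1 = 28 + 6 - 1 = 33

33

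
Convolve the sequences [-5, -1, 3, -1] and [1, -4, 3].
y[0] = -5×1 = -5; y[1] = -5×-4 + -1×1 = 19; y[2] = -5×3 + -1×-4 + 3×1 = -8; y[3] = -1×3 + 3×-4 + -1×1 = -16; y[4] = 3×3 + -1×-4 = 13; y[5] = -1×3 = -3

[-5, 19, -8, -16, 13, -3]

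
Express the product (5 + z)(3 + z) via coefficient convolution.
Ascending coefficients: a = [5, 1], b = [3, 1]. c[0] = 5×3 = 15; c[1] = 5×1 + 1×3 = 8; c[2] = 1×1 = 1. Result coefficients: [15, 8, 1] → 15 + 8z + z^2

15 + 8z + z^2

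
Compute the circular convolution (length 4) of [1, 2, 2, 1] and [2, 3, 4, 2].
Use y[k] = Σ_j x[j]·h[(k-j) mod 4]. y[0] = 1×2 + 2×2 + 2×4 + 1×3 = 17; y[1] = 1×3 + 2×2 + 2×2 + 1×4 = 15; y[2] = 1×4 + 2×3 + 2×2 + 1×2 = 16; y[3] = 1×2 + 2×4 + 2×3 + 1×2 = 18. Result: [17, 15, 16, 18]

[17, 15, 16, 18]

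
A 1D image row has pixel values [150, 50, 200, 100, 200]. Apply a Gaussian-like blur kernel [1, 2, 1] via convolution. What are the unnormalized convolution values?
Convolve image row [150, 50, 200, 100, 200] with kernel [1, 2, 1]: y[0] = 150×1 = 150; y[1] = 150×2 + 50×1 = 350; y[2] = 150×1 + 50×2 + 200×1 = 450; y[3] = 50×1 + 200×2 + 100×1 = 550; y[4] = 200×1 + 100×2 + 200×1 = 600; y[5] = 100×1 + 200×2 = 500; y[6] = 200×1 = 200 → [150, 350, 450, 550, 600, 500, 200]. Normalization factor = sum(kernel) = 4.

[150, 350, 450, 550, 600, 500, 200]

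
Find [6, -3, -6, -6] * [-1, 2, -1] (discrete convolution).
y[0] = 6×-1 = -6; y[1] = 6×2 + -3×-1 = 15; y[2] = 6×-1 + -3×2 + -6×-1 = -6; y[3] = -3×-1 + -6×2 + -6×-1 = -3; y[4] = -6×-1 + -6×2 = -6; y[5] = -6×-1 = 6

[-6, 15, -6, -3, -6, 6]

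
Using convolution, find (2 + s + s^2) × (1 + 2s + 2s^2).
Ascending coefficients: a = [2, 1, 1], b = [1, 2, 2]. c[0] = 2×1 = 2; c[1] = 2×2 + 1×1 = 5; c[2] = 2×2 + 1×2 + 1×1 = 7; c[3] = 1×2 + 1×2 = 4; c[4] = 1×2 = 2. Result coefficients: [2, 5, 7, 4, 2] → 2 + 5s + 7s^2 + 4s^3 + 2s^4

2 + 5s + 7s^2 + 4s^3 + 2s^4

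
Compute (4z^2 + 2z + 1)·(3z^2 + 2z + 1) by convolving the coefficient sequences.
Ascending coefficients: a = [1, 2, 4], b = [1, 2, 3]. c[0] = 1×1 = 1; c[1] = 1×2 + 2×1 = 4; c[2] = 1×3 + 2×2 + 4×1 = 11; c[3] = 2×3 + 4×2 = 14; c[4] = 4×3 = 12. Result coefficients: [1, 4, 11, 14, 12] → 12z^4 + 14z^3 + 11z^2 + 4z + 1

12z^4 + 14z^3 + 11z^2 + 4z + 1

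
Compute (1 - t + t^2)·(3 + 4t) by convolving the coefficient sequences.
Ascending coefficients: a = [1, -1, 1], b = [3, 4]. c[0] = 1×3 = 3; c[1] = 1×4 + -1×3 = 1; c[2] = -1×4 + 1×3 = -1; c[3] = 1×4 = 4. Result coefficients: [3, 1, -1, 4] → 3 + t - t^2 + 4t^3

3 + t - t^2 + 4t^3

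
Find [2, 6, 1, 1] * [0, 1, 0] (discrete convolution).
y[0] = 2×0 = 0; y[1] = 2×1 + 6×0 = 2; y[2] = 2×0 + 6×1 + 1×0 = 6; y[3] = 6×0 + 1×1 + 1×0 = 1; y[4] = 1×0 + 1×1 = 1; y[5] = 1×0 = 0

[0, 2, 6, 1, 1, 0]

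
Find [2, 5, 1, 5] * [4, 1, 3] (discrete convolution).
y[0] = 2×4 = 8; y[1] = 2×1 + 5×4 = 22; y[2] = 2×3 + 5×1 + 1×4 = 15; y[3] = 5×3 + 1×1 + 5×4 = 36; y[4] = 1×3 + 5×1 = 8; y[5] = 5×3 = 15

[8, 22, 15, 36, 8, 15]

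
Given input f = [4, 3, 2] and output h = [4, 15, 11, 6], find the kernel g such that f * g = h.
Output length 4 = len(f) + len(g) - 1 ⇒ len(g) = 2. Solve g forward using g[k] = (h[k] - Σ_{i≥1} f[i]·g[k-i]) / f[0]: g[0] = h[0] / f[0] = 4 / 4 = 1; g[1] = (h[1] - 3×1) / f[0] = (15 - 3×1) / 4 = 3. So g = [1, 3]. Forward-check [4, 3, 2] * [1, 3]: h[0] = 4×1 = 4; h[1] = 4×3 + 3×1 = 15; h[2] = 3×3 + 2×1 = 11; h[3] = 2×3 = 6 → [4, 15, 11, 6] ✓

[1, 3]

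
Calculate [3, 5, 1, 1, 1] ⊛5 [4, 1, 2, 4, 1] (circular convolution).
Use y[k] = Σ_j f[j]·g[(k-j) mod 5]. y[0] = 3×4 + 5×1 + 1×4 + 1×2 + 1×1 = 24; y[1] = 3×1 + 5×4 + 1×1 + 1×4 + 1×2 = 30; y[2] = 3×2 + 5×1 + 1×4 + 1×1 + 1×4 = 20; y[3] = 3×4 + 5×2 + 1×1 + 1×4 + 1×1 = 28; y[4] = 3×1 + 5×4 + 1×2 + 1×1 + 1×4 = 30. Result: [24, 30, 20, 28, 30]

[24, 30, 20, 28, 30]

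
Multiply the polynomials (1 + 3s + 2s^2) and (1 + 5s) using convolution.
Ascending coefficients: a = [1, 3, 2], b = [1, 5]. c[0] = 1×1 = 1; c[1] = 1×5 + 3×1 = 8; c[2] = 3×5 + 2×1 = 17; c[3] = 2×5 = 10. Result coefficients: [1, 8, 17, 10] → 1 + 8s + 17s^2 + 10s^3

1 + 8s + 17s^2 + 10s^3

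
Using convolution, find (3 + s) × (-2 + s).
Ascending coefficients: a = [3, 1], b = [-2, 1]. c[0] = 3×-2 = -6; c[1] = 3×1 + 1×-2 = 1; c[2] = 1×1 = 1. Result coefficients: [-6, 1, 1] → -6 + s + s^2

-6 + s + s^2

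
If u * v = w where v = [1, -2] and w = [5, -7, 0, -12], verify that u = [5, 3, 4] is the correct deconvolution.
Forward-compute [5, 3, 4] * [1, -2]: w[0] = 5×1 = 5; w[1] = 5×-2 + 3×1 = -7; w[2] = 3×-2 + 4×1 = -2; w[3] = 4×-2 = -8 → [5, -7, -2, -8]. Does not match given w = [5, -7, 0, -12].

Not verified. [5, 3, 4] * [1, -2] = [5, -7, -2, -8], which differs from [5, -7, 0, -12] at index 2.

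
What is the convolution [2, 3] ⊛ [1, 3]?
y[0] = 2×1 = 2; y[1] = 2×3 + 3×1 = 9; y[2] = 3×3 = 9

[2, 9, 9]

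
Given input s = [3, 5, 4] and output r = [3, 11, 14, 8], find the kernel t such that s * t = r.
Output length 4 = len(s) + len(t) - 1 ⇒ len(t) = 2. Solve t forward using t[k] = (r[k] - Σ_{i≥1} s[i]·t[k-i]) / s[0]: t[0] = r[0] / s[0] = 3 / 3 = 1; t[1] = (r[1] - 5×1) / s[0] = (11 - 5×1) / 3 = 2. So t = [1, 2]. Forward-check [3, 5, 4] * [1, 2]: r[0] = 3×1 = 3; r[1] = 3×2 + 5×1 = 11; r[2] = 5×2 + 4×1 = 14; r[3] = 4×2 = 8 → [3, 11, 14, 8] ✓

[1, 2]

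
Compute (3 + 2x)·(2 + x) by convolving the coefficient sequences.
Ascending coefficients: a = [3, 2], b = [2, 1]. c[0] = 3×2 = 6; c[1] = 3×1 + 2×2 = 7; c[2] = 2×1 = 2. Result coefficients: [6, 7, 2] → 6 + 7x + 2x^2

6 + 7x + 2x^2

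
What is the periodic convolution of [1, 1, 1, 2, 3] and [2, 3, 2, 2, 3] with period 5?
Use y[k] = Σ_j u[j]·v[(k-j) mod 5]. y[0] = 1×2 + 1×3 + 1×2 + 2×2 + 3×3 = 20; y[1] = 1×3 + 1×2 + 1×3 + 2×2 + 3×2 = 18; y[2] = 1×2 + 1×3 + 1×2 + 2×3 + 3×2 = 19; y[3] = 1×2 + 1×2 + 1×3 + 2×2 + 3×3 = 20; y[4] = 1×3 + 1×2 + 1×2 + 2×3 + 3×2 = 19. Result: [20, 18, 19, 20, 19]

[20, 18, 19, 20, 19]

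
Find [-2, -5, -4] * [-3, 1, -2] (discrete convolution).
y[0] = -2×-3 = 6; y[1] = -2×1 + -5×-3 = 13; y[2] = -2×-2 + -5×1 + -4×-3 = 11; y[3] = -5×-2 + -4×1 = 6; y[4] = -4×-2 = 8

[6, 13, 11, 6, 8]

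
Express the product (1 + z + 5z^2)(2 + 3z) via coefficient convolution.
Ascending coefficients: a = [1, 1, 5], b = [2, 3]. c[0] = 1×2 = 2; c[1] = 1×3 + 1×2 = 5; c[2] = 1×3 + 5×2 = 13; c[3] = 5×3 = 15. Result coefficients: [2, 5, 13, 15] → 2 + 5z + 13z^2 + 15z^3

2 + 5z + 13z^2 + 15z^3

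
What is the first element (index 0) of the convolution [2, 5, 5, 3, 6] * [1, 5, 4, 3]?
Use y[k] = Σ_i a[i]·b[k-i] at k=0. y[0] = 2×1 = 2

2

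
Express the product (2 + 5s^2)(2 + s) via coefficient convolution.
Ascending coefficients: a = [2, 0, 5], b = [2, 1]. c[0] = 2×2 = 4; c[1] = 2×1 + 0×2 = 2; c[2] = 0×1 + 5×2 = 10; c[3] = 5×1 = 5. Result coefficients: [4, 2, 10, 5] → 4 + 2s + 10s^2 + 5s^3

4 + 2s + 10s^2 + 5s^3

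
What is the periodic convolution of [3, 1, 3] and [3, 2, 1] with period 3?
Use y[k] = Σ_j x[j]·h[(k-j) mod 3]. y[0] = 3×3 + 1×1 + 3×2 = 16; y[1] = 3×2 + 1×3 + 3×1 = 12; y[2] = 3×1 + 1×2 + 3×3 = 14. Result: [16, 12, 14]

[16, 12, 14]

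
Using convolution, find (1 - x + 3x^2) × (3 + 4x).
Ascending coefficients: a = [1, -1, 3], b = [3, 4]. c[0] = 1×3 = 3; c[1] = 1×4 + -1×3 = 1; c[2] = -1×4 + 3×3 = 5; c[3] = 3×4 = 12. Result coefficients: [3, 1, 5, 12] → 3 + x + 5x^2 + 12x^3

3 + x + 5x^2 + 12x^3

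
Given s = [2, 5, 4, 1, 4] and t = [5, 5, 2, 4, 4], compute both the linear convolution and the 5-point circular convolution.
Linear: y_lin[0] = 2×5 = 10; y_lin[1] = 2×5 + 5×5 = 35; y_lin[2] = 2×2 + 5×5 + 4×5 = 49; y_lin[3] = 2×4 + 5×2 + 4×5 + 1×5 = 43; y_lin[4] = 2×4 + 5×4 + 4×2 + 1×5 + 4×5 = 61; y_lin[5] = 5×4 + 4×4 + 1×2 + 4×5 = 58; y_lin[6] = 4×4 + 1×4 + 4×2 = 28; y_lin[7] = 1×4 + 4×4 = 20; y_lin[8] = 4×4 = 16 → [10, 35, 49, 43, 61, 58, 28, 20, 16]. Circular (length 5): y[0] = 2×5 + 5×4 + 4×4 + 1×2 + 4×5 = 68; y[1] = 2×5 + 5×5 + 4×4 + 1×4 + 4×2 = 63; y[2] = 2×2 + 5×5 + 4×5 + 1×4 + 4×4 = 69; y[3] = 2×4 + 5×2 + 4×5 + 1×5 + 4×4 = 59; y[4] = 2×4 + 5×4 + 4×2 + 1×5 + 4×5 = 61 → [68, 63, 69, 59, 61]

Linear: [10, 35, 49, 43, 61, 58, 28, 20, 16], Circular: [68, 63, 69, 59, 61]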